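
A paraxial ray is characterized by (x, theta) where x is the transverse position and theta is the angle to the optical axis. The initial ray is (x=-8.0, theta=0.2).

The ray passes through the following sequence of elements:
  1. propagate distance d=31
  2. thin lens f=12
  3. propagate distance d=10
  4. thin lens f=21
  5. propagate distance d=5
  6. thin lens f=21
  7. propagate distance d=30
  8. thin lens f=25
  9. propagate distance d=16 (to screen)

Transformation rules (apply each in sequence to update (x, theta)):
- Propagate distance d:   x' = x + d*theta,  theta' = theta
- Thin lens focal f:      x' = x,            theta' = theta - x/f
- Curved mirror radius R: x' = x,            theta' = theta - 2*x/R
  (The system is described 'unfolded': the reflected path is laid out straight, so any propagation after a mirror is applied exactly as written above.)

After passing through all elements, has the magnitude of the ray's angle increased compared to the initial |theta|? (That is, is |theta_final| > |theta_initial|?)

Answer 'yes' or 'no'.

Initial: x=-8.0000 theta=0.2000
After 1 (propagate distance d=31): x=-1.8000 theta=0.2000
After 2 (thin lens f=12): x=-1.8000 theta=0.3500
After 3 (propagate distance d=10): x=1.7000 theta=0.3500
After 4 (thin lens f=21): x=1.7000 theta=113/420 (≈0.2690)
After 5 (propagate distance d=5): x=1279/420 (≈3.0452) theta=113/420 (≈0.2690)
After 6 (thin lens f=21): x=1279/420 (≈3.0452) theta=547/4410 (≈0.1240)
After 7 (propagate distance d=30): x=6631/980 (≈6.7663) theta=547/4410 (≈0.1240)
After 8 (thin lens f=25): x=6631/980 (≈6.7663) theta=-32329/220500 (≈-0.1466)
After 9 (propagate distance d=16 (to screen)): x=974711/220500 (≈4.4205) theta=-32329/220500 (≈-0.1466)
|theta_initial|=0.2000 |theta_final|=32329/220500 (≈0.1466) -> not increased

Answer: no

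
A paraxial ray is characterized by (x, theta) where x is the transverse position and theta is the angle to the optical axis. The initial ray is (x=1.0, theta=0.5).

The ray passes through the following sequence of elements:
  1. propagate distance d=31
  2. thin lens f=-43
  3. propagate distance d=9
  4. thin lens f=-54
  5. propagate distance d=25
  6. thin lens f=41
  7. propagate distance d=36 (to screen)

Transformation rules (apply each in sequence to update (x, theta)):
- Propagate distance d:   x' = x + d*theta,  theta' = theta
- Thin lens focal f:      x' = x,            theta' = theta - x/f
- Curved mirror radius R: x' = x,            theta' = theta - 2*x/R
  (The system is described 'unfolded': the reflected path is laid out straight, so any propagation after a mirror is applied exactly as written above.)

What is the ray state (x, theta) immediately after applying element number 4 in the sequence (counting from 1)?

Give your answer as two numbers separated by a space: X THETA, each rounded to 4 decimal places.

Initial: x=1.0000 theta=0.5000
After 1 (propagate distance d=31): x=16.5000 theta=0.5000
After 2 (thin lens f=-43): x=16.5000 theta=38/43 (≈0.8837)
After 3 (propagate distance d=9): x=2103/86 (≈24.4535) theta=38/43 (≈0.8837)
After 4 (thin lens f=-54): x=2103/86 (≈24.4535) theta=2069/1548 (≈1.3366)
Rounded to 4 decimal places: x = 24.4535, theta = 1.3366

Answer: 24.4535 1.3366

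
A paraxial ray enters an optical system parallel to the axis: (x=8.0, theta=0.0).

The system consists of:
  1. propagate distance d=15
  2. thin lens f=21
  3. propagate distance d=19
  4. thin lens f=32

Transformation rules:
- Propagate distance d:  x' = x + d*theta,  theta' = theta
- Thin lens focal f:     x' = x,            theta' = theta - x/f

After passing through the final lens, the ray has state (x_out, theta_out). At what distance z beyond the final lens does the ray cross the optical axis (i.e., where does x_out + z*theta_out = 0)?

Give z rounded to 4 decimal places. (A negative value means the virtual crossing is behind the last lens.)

Initial: x=8.0000 theta=0.0000
After 1 (propagate distance d=15): x=8.0000 theta=0.0000
After 2 (thin lens f=21): x=8.0000 theta=-8/21 (≈-0.3810)
After 3 (propagate distance d=19): x=16/21 (≈0.7619) theta=-8/21 (≈-0.3810)
After 4 (thin lens f=32): x=16/21 (≈0.7619) theta=-17/42 (≈-0.4048)
z_focus = -x_out/theta_out = -(16/21)/(-17/42) = 32/17 ≈ 1.8824
Rounded to 4 decimal places: z = 1.8824

Answer: 1.8824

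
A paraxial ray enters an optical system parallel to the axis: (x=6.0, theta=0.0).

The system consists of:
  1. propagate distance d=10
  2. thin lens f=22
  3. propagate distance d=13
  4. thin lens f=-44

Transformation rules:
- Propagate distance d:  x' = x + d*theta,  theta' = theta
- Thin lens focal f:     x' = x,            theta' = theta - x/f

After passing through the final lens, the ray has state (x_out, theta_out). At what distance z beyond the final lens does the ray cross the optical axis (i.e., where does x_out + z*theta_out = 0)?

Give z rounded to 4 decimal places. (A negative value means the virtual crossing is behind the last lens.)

Initial: x=6.0000 theta=0.0000
After 1 (propagate distance d=10): x=6.0000 theta=0.0000
After 2 (thin lens f=22): x=6.0000 theta=-3/11 (≈-0.2727)
After 3 (propagate distance d=13): x=27/11 (≈2.4545) theta=-3/11 (≈-0.2727)
After 4 (thin lens f=-44): x=27/11 (≈2.4545) theta=-105/484 (≈-0.2169)
z_focus = -x_out/theta_out = -(27/11)/(-105/484) = 396/35 ≈ 11.3143
Rounded to 4 decimal places: z = 11.3143

Answer: 11.3143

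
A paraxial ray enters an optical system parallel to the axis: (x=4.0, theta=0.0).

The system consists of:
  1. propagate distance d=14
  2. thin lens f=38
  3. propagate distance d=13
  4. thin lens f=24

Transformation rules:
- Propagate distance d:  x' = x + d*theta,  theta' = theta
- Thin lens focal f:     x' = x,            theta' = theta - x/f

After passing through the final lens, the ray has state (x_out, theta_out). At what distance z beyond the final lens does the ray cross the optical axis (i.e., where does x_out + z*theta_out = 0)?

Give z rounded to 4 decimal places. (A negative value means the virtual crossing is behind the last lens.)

Initial: x=4.0000 theta=0.0000
After 1 (propagate distance d=14): x=4.0000 theta=0.0000
After 2 (thin lens f=38): x=4.0000 theta=-2/19 (≈-0.1053)
After 3 (propagate distance d=13): x=50/19 (≈2.6316) theta=-2/19 (≈-0.1053)
After 4 (thin lens f=24): x=50/19 (≈2.6316) theta=-49/228 (≈-0.2149)
z_focus = -x_out/theta_out = -(50/19)/(-49/228) = 600/49 ≈ 12.2449
Rounded to 4 decimal places: z = 12.2449

Answer: 12.2449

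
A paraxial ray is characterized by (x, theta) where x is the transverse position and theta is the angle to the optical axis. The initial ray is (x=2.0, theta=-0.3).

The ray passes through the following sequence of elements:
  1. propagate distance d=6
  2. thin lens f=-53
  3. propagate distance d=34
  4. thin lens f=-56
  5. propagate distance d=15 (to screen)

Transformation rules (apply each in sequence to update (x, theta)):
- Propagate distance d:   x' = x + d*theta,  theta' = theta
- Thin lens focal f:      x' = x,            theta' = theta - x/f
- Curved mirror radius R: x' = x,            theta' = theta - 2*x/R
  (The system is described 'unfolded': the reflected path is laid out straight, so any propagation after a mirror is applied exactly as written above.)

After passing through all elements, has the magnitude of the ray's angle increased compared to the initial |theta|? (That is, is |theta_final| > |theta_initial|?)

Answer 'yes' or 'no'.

Answer: yes

Derivation:
Initial: x=2.0000 theta=-0.3000
After 1 (propagate distance d=6): x=0.2000 theta=-0.3000
After 2 (thin lens f=-53): x=0.2000 theta=-157/530 (≈-0.2962)
After 3 (propagate distance d=34): x=-2616/265 (≈-9.8717) theta=-157/530 (≈-0.2962)
After 4 (thin lens f=-56): x=-2616/265 (≈-9.8717) theta=-1753/3710 (≈-0.4725)
After 5 (propagate distance d=15 (to screen)): x=-62919/3710 (≈-16.9593) theta=-1753/3710 (≈-0.4725)
|theta_initial|=0.3000 |theta_final|=1753/3710 (≈0.4725) -> increased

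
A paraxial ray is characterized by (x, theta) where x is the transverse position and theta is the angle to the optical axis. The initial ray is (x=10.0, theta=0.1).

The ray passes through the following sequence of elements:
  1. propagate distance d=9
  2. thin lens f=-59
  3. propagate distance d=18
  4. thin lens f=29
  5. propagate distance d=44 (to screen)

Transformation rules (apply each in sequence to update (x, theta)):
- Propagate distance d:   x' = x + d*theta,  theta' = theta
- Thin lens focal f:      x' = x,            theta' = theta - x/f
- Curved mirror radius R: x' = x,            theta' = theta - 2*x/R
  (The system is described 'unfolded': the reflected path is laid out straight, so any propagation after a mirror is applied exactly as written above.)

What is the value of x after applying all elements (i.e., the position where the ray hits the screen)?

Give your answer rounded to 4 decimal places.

Initial: x=10.0000 theta=0.1000
After 1 (propagate distance d=9): x=10.9000 theta=0.1000
After 2 (thin lens f=-59): x=10.9000 theta=84/295 (≈0.2847)
After 3 (propagate distance d=18): x=1891/118 (≈16.0254) theta=84/295 (≈0.2847)
After 4 (thin lens f=29): x=1891/118 (≈16.0254) theta=-4583/17110 (≈-0.2679)
After 5 (propagate distance d=44 (to screen)): x=72543/17110 (≈4.2398) theta=-4583/17110 (≈-0.2679)
Rounded to 4 decimal places: x = 4.2398

Answer: 4.2398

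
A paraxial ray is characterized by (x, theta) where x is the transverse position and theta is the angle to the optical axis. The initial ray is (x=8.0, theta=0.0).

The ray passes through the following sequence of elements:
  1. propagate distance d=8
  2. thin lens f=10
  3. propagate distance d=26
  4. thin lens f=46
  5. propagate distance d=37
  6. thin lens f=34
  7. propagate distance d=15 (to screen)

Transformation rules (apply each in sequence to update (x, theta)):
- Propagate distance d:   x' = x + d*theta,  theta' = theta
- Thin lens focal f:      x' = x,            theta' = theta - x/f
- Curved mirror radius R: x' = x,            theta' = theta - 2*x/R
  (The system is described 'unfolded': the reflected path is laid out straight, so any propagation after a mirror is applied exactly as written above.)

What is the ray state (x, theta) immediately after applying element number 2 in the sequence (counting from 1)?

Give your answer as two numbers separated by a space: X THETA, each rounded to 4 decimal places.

Answer: 8.0000 -0.8000

Derivation:
Initial: x=8.0000 theta=0.0000
After 1 (propagate distance d=8): x=8.0000 theta=0.0000
After 2 (thin lens f=10): x=8.0000 theta=-0.8000
Rounded to 4 decimal places: x = 8.0000, theta = -0.8000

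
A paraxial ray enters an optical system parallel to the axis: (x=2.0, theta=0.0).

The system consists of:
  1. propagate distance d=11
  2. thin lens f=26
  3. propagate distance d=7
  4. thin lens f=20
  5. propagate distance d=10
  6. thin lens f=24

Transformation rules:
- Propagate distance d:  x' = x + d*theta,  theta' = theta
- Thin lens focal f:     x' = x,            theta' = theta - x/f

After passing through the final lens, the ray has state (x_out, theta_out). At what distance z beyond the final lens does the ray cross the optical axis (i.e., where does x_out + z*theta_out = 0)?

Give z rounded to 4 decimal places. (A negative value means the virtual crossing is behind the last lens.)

Initial: x=2.0000 theta=0.0000
After 1 (propagate distance d=11): x=2.0000 theta=0.0000
After 2 (thin lens f=26): x=2.0000 theta=-1/13 (≈-0.0769)
After 3 (propagate distance d=7): x=19/13 (≈1.4615) theta=-1/13 (≈-0.0769)
After 4 (thin lens f=20): x=19/13 (≈1.4615) theta=-0.1500
After 5 (propagate distance d=10): x=-1/26 (≈-0.0385) theta=-0.1500
After 6 (thin lens f=24): x=-1/26 (≈-0.0385) theta=-463/3120 (≈-0.1484)
z_focus = -x_out/theta_out = -(-1/26)/(-463/3120) = -120/463 ≈ -0.2592
Rounded to 4 decimal places: z = -0.2592

Answer: -0.2592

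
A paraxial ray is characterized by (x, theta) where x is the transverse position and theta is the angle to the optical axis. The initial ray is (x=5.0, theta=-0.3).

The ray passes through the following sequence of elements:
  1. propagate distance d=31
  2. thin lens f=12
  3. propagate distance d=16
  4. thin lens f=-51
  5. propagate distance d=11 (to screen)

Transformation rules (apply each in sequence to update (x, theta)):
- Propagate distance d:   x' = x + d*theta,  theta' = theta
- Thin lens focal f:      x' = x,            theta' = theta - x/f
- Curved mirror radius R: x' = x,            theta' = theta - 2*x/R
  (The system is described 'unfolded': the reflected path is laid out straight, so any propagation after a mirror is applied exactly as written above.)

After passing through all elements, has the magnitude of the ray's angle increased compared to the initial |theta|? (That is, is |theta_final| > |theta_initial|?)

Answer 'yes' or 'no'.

Initial: x=5.0000 theta=-0.3000
After 1 (propagate distance d=31): x=-4.3000 theta=-0.3000
After 2 (thin lens f=12): x=-4.3000 theta=7/120 (≈0.0583)
After 3 (propagate distance d=16): x=-101/30 (≈-3.3667) theta=7/120 (≈0.0583)
After 4 (thin lens f=-51): x=-101/30 (≈-3.3667) theta=-47/6120 (≈-0.0077)
After 5 (propagate distance d=11 (to screen)): x=-21121/6120 (≈-3.4511) theta=-47/6120 (≈-0.0077)
|theta_initial|=0.3000 |theta_final|=47/6120 (≈0.0077) -> not increased

Answer: no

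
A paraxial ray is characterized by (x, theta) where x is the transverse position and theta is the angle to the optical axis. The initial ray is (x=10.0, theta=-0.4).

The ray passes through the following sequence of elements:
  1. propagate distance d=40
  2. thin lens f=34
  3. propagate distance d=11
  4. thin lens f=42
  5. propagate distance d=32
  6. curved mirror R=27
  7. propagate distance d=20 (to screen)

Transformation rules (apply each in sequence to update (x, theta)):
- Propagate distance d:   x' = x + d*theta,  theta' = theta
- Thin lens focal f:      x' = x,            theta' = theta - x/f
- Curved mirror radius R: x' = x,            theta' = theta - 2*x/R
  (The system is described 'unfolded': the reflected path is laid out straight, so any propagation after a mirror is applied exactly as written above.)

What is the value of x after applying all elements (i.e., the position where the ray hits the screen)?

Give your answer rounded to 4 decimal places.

Answer: 3.9711

Derivation:
Initial: x=10.0000 theta=-0.4000
After 1 (propagate distance d=40): x=-6.0000 theta=-0.4000
After 2 (thin lens f=34): x=-6.0000 theta=-19/85 (≈-0.2235)
After 3 (propagate distance d=11): x=-719/85 (≈-8.4588) theta=-19/85 (≈-0.2235)
After 4 (thin lens f=42): x=-719/85 (≈-8.4588) theta=-79/3570 (≈-0.0221)
After 5 (propagate distance d=32): x=-16363/1785 (≈-9.1669) theta=-79/3570 (≈-0.0221)
After 6 (curved mirror R=27): x=-16363/1785 (≈-9.1669) theta=63319/96390 (≈0.6569)
After 7 (propagate distance d=20 (to screen)): x=191389/48195 (≈3.9711) theta=63319/96390 (≈0.6569)
Rounded to 4 decimal places: x = 3.9711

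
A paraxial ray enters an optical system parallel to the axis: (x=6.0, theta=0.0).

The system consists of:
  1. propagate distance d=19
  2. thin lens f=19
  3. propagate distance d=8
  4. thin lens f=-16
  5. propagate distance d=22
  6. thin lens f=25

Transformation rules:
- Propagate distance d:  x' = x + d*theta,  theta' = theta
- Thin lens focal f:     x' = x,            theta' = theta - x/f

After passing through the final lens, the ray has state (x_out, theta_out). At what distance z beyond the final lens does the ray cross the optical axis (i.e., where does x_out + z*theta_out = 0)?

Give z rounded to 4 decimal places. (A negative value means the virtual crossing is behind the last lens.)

Initial: x=6.0000 theta=0.0000
After 1 (propagate distance d=19): x=6.0000 theta=0.0000
After 2 (thin lens f=19): x=6.0000 theta=-6/19 (≈-0.3158)
After 3 (propagate distance d=8): x=66/19 (≈3.4737) theta=-6/19 (≈-0.3158)
After 4 (thin lens f=-16): x=66/19 (≈3.4737) theta=-15/152 (≈-0.0987)
After 5 (propagate distance d=22): x=99/76 (≈1.3026) theta=-15/152 (≈-0.0987)
After 6 (thin lens f=25): x=99/76 (≈1.3026) theta=-573/3800 (≈-0.1508)
z_focus = -x_out/theta_out = -(99/76)/(-573/3800) = 1650/191 ≈ 8.6387
Rounded to 4 decimal places: z = 8.6387

Answer: 8.6387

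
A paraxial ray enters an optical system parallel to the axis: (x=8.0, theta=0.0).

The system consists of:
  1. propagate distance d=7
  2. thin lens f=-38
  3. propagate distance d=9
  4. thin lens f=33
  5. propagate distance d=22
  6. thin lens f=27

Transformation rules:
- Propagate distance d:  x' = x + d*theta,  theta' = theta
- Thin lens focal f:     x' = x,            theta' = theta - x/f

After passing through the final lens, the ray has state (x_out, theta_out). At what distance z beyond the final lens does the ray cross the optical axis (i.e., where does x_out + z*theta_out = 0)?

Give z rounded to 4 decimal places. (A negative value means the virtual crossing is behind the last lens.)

Initial: x=8.0000 theta=0.0000
After 1 (propagate distance d=7): x=8.0000 theta=0.0000
After 2 (thin lens f=-38): x=8.0000 theta=4/19 (≈0.2105)
After 3 (propagate distance d=9): x=188/19 (≈9.8947) theta=4/19 (≈0.2105)
After 4 (thin lens f=33): x=188/19 (≈9.8947) theta=-56/627 (≈-0.0893)
After 5 (propagate distance d=22): x=452/57 (≈7.9298) theta=-56/627 (≈-0.0893)
After 6 (thin lens f=27): x=452/57 (≈7.9298) theta=-6484/16929 (≈-0.3830)
z_focus = -x_out/theta_out = -(452/57)/(-6484/16929) = 33561/1621 ≈ 20.7039
Rounded to 4 decimal places: z = 20.7039

Answer: 20.7039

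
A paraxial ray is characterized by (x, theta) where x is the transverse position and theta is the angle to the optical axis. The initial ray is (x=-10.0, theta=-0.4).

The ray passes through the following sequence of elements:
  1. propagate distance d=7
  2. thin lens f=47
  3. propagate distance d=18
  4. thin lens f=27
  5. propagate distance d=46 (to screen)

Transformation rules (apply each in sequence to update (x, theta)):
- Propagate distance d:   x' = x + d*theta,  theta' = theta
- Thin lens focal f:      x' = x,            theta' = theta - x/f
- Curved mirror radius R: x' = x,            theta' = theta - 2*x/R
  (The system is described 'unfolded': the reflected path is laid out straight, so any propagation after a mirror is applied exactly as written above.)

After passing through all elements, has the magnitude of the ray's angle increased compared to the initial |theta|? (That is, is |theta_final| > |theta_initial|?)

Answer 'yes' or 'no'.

Initial: x=-10.0000 theta=-0.4000
After 1 (propagate distance d=7): x=-12.8000 theta=-0.4000
After 2 (thin lens f=47): x=-12.8000 theta=-6/47 (≈-0.1277)
After 3 (propagate distance d=18): x=-3548/235 (≈-15.0979) theta=-6/47 (≈-0.1277)
After 4 (thin lens f=27): x=-3548/235 (≈-15.0979) theta=2738/6345 (≈0.4315)
After 5 (propagate distance d=46 (to screen)): x=30152/6345 (≈4.7521) theta=2738/6345 (≈0.4315)
|theta_initial|=0.4000 |theta_final|=2738/6345 (≈0.4315) -> increased

Answer: yes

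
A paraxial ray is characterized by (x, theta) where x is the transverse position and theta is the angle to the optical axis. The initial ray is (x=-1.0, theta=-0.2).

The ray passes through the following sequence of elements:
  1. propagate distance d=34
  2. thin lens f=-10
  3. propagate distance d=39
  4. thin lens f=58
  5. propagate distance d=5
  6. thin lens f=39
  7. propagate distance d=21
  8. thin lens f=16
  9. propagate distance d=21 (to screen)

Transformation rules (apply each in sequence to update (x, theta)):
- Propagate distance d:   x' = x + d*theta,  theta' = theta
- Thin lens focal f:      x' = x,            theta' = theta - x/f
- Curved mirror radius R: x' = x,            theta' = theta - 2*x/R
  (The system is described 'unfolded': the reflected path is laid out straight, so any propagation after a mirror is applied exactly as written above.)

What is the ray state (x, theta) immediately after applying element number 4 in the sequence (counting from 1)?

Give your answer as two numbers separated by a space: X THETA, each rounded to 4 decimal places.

Initial: x=-1.0000 theta=-0.2000
After 1 (propagate distance d=34): x=-7.8000 theta=-0.2000
After 2 (thin lens f=-10): x=-7.8000 theta=-0.9800
After 3 (propagate distance d=39): x=-46.0200 theta=-0.9800
After 4 (thin lens f=58): x=-46.0200 theta=-541/2900 (≈-0.1866)
Rounded to 4 decimal places: x = -46.0200, theta = -0.1866

Answer: -46.0200 -0.1866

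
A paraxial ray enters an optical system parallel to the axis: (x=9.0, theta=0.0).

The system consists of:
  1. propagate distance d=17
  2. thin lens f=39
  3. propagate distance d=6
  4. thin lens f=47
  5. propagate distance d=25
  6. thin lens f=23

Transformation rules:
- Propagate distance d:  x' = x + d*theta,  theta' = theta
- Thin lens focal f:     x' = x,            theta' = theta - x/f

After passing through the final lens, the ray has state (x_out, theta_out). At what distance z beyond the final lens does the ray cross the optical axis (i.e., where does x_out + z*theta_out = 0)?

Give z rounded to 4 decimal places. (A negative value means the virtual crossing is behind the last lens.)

Answer: -7.4242

Derivation:
Initial: x=9.0000 theta=0.0000
After 1 (propagate distance d=17): x=9.0000 theta=0.0000
After 2 (thin lens f=39): x=9.0000 theta=-3/13 (≈-0.2308)
After 3 (propagate distance d=6): x=99/13 (≈7.6154) theta=-3/13 (≈-0.2308)
After 4 (thin lens f=47): x=99/13 (≈7.6154) theta=-240/611 (≈-0.3928)
After 5 (propagate distance d=25): x=-1347/611 (≈-2.2046) theta=-240/611 (≈-0.3928)
After 6 (thin lens f=23): x=-1347/611 (≈-2.2046) theta=-321/1081 (≈-0.2969)
z_focus = -x_out/theta_out = -(-1347/611)/(-321/1081) = -10327/1391 ≈ -7.4242
Rounded to 4 decimal places: z = -7.4242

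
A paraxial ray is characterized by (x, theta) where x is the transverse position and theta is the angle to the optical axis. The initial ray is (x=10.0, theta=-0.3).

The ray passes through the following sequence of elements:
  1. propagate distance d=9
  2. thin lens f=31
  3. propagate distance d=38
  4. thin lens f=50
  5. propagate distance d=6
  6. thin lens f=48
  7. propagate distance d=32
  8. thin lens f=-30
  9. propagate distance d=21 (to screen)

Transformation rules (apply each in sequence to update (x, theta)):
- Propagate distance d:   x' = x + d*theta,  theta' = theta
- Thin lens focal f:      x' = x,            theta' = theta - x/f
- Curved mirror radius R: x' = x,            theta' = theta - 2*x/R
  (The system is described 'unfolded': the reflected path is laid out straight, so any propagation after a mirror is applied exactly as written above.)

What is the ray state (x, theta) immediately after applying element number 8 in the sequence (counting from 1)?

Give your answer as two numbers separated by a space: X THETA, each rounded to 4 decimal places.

Initial: x=10.0000 theta=-0.3000
After 1 (propagate distance d=9): x=7.3000 theta=-0.3000
After 2 (thin lens f=31): x=7.3000 theta=-83/155 (≈-0.5355)
After 3 (propagate distance d=38): x=-809/62 (≈-13.0484) theta=-83/155 (≈-0.5355)
After 4 (thin lens f=50): x=-809/62 (≈-13.0484) theta=-851/3100 (≈-0.2745)
After 5 (propagate distance d=6): x=-11389/775 (≈-14.6955) theta=-851/3100 (≈-0.2745)
After 6 (thin lens f=48): x=-11389/775 (≈-14.6955) theta=1177/37200 (≈0.0316)
After 7 (propagate distance d=32): x=-31813/2325 (≈-13.6830) theta=1177/37200 (≈0.0316)
After 8 (thin lens f=-30): x=-31813/2325 (≈-13.6830) theta=-236849/558000 (≈-0.4245)
Rounded to 4 decimal places: x = -13.6830, theta = -0.4245

Answer: -13.6830 -0.4245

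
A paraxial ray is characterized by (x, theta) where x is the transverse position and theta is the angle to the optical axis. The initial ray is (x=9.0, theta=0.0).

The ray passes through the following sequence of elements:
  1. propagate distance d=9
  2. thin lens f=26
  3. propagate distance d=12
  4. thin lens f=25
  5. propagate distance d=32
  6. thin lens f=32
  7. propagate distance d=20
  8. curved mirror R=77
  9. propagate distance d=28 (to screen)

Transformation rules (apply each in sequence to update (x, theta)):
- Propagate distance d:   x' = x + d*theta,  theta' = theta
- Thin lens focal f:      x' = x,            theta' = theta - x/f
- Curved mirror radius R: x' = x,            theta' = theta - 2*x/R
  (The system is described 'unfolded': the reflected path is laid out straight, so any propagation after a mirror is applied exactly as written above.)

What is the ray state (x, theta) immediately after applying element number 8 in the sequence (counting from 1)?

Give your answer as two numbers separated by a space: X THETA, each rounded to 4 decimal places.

Initial: x=9.0000 theta=0.0000
After 1 (propagate distance d=9): x=9.0000 theta=0.0000
After 2 (thin lens f=26): x=9.0000 theta=-9/26 (≈-0.3462)
After 3 (propagate distance d=12): x=63/13 (≈4.8462) theta=-9/26 (≈-0.3462)
After 4 (thin lens f=25): x=63/13 (≈4.8462) theta=-0.5400
After 5 (propagate distance d=32): x=-4041/325 (≈-12.4338) theta=-0.5400
After 6 (thin lens f=32): x=-4041/325 (≈-12.4338) theta=-63/416 (≈-0.1514)
After 7 (propagate distance d=20): x=-40203/2600 (≈-15.4627) theta=-63/416 (≈-0.1514)
After 8 (curved mirror R=77): x=-40203/2600 (≈-15.4627) theta=200349/800800 (≈0.2502)
Rounded to 4 decimal places: x = -15.4627, theta = 0.2502

Answer: -15.4627 0.2502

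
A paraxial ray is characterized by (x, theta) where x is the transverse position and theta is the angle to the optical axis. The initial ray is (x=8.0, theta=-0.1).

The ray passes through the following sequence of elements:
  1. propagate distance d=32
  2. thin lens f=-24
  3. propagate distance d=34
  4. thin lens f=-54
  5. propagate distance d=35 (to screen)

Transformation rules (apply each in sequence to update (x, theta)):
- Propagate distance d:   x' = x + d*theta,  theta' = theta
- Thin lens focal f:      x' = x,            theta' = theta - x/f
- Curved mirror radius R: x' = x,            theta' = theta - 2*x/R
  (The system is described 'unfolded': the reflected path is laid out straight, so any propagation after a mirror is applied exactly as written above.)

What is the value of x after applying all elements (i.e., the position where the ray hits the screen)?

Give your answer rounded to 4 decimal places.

Initial: x=8.0000 theta=-0.1000
After 1 (propagate distance d=32): x=4.8000 theta=-0.1000
After 2 (thin lens f=-24): x=4.8000 theta=0.1000
After 3 (propagate distance d=34): x=8.2000 theta=0.1000
After 4 (thin lens f=-54): x=8.2000 theta=34/135 (≈0.2519)
After 5 (propagate distance d=35 (to screen)): x=2297/135 (≈17.0148) theta=34/135 (≈0.2519)
Rounded to 4 decimal places: x = 17.0148

Answer: 17.0148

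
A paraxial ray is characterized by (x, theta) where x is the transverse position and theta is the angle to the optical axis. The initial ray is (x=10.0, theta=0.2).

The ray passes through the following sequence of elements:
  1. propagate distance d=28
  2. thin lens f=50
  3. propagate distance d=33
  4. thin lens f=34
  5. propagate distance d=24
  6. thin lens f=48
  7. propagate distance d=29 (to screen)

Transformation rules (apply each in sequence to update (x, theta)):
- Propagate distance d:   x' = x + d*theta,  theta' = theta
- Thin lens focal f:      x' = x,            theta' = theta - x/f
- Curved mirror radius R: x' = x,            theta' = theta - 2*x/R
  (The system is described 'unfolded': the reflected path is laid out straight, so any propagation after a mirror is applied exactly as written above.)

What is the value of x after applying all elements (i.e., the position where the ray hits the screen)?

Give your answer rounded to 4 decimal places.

Initial: x=10.0000 theta=0.2000
After 1 (propagate distance d=28): x=15.6000 theta=0.2000
After 2 (thin lens f=50): x=15.6000 theta=-0.1120
After 3 (propagate distance d=33): x=11.9040 theta=-0.1120
After 4 (thin lens f=34): x=11.9040 theta=-982/2125 (≈-0.4621)
After 5 (propagate distance d=24): x=1728/2125 (≈0.8132) theta=-982/2125 (≈-0.4621)
After 6 (thin lens f=48): x=1728/2125 (≈0.8132) theta=-1018/2125 (≈-0.4791)
After 7 (propagate distance d=29 (to screen)): x=-27794/2125 (≈-13.0795) theta=-1018/2125 (≈-0.4791)
Rounded to 4 decimal places: x = -13.0795

Answer: -13.0795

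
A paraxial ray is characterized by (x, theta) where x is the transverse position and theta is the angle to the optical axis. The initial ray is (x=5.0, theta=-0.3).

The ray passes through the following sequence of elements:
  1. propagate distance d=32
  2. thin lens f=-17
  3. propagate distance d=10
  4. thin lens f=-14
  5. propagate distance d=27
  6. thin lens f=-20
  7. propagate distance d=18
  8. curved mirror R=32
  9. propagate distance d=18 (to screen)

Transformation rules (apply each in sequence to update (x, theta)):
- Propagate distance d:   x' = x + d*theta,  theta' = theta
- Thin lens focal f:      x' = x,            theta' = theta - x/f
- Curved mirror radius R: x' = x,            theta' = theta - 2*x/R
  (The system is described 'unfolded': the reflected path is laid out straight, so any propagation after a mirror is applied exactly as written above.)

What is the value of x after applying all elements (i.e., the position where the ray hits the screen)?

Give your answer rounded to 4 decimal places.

Initial: x=5.0000 theta=-0.3000
After 1 (propagate distance d=32): x=-4.6000 theta=-0.3000
After 2 (thin lens f=-17): x=-4.6000 theta=-97/170 (≈-0.5706)
After 3 (propagate distance d=10): x=-876/85 (≈-10.3059) theta=-97/170 (≈-0.5706)
After 4 (thin lens f=-14): x=-876/85 (≈-10.3059) theta=-311/238 (≈-1.3067)
After 5 (propagate distance d=27): x=-54249/1190 (≈-45.5874) theta=-311/238 (≈-1.3067)
After 6 (thin lens f=-20): x=-54249/1190 (≈-45.5874) theta=-85349/23800 (≈-3.5861)
After 7 (propagate distance d=18): x=-187233/1700 (≈-110.1371) theta=-85349/23800 (≈-3.5861)
After 8 (curved mirror R=32): x=-187233/1700 (≈-110.1371) theta=627839/190400 (≈3.2975)
After 9 (propagate distance d=18 (to screen)): x=-4834497/95200 (≈-50.7825) theta=627839/190400 (≈3.2975)
Rounded to 4 decimal places: x = -50.7825

Answer: -50.7825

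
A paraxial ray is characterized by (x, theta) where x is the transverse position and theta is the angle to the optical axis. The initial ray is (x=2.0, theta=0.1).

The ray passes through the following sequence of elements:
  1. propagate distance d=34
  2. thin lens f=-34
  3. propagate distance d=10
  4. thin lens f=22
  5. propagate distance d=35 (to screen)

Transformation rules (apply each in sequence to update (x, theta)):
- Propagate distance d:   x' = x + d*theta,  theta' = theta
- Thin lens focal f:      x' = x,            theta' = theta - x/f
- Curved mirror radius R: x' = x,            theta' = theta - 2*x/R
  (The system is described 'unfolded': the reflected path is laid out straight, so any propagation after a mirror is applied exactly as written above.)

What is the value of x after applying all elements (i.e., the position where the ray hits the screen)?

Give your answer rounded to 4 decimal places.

Initial: x=2.0000 theta=0.1000
After 1 (propagate distance d=34): x=5.4000 theta=0.1000
After 2 (thin lens f=-34): x=5.4000 theta=22/85 (≈0.2588)
After 3 (propagate distance d=10): x=679/85 (≈7.9882) theta=22/85 (≈0.2588)
After 4 (thin lens f=22): x=679/85 (≈7.9882) theta=-39/374 (≈-0.1043)
After 5 (propagate distance d=35 (to screen)): x=8113/1870 (≈4.3385) theta=-39/374 (≈-0.1043)
Rounded to 4 decimal places: x = 4.3385

Answer: 4.3385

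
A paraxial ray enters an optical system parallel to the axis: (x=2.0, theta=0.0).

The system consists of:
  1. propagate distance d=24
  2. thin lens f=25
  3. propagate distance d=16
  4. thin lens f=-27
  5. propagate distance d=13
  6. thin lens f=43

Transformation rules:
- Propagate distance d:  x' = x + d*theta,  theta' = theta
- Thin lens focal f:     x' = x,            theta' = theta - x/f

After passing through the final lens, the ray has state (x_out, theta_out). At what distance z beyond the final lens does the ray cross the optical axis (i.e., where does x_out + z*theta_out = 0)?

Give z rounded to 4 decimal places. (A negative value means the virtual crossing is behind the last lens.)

Answer: 0.4943

Derivation:
Initial: x=2.0000 theta=0.0000
After 1 (propagate distance d=24): x=2.0000 theta=0.0000
After 2 (thin lens f=25): x=2.0000 theta=-0.0800
After 3 (propagate distance d=16): x=0.7200 theta=-0.0800
After 4 (thin lens f=-27): x=0.7200 theta=-4/75 (≈-0.0533)
After 5 (propagate distance d=13): x=2/75 (≈0.0267) theta=-4/75 (≈-0.0533)
After 6 (thin lens f=43): x=2/75 (≈0.0267) theta=-58/1075 (≈-0.0540)
z_focus = -x_out/theta_out = -(2/75)/(-58/1075) = 43/87 ≈ 0.4943
Rounded to 4 decimal places: z = 0.4943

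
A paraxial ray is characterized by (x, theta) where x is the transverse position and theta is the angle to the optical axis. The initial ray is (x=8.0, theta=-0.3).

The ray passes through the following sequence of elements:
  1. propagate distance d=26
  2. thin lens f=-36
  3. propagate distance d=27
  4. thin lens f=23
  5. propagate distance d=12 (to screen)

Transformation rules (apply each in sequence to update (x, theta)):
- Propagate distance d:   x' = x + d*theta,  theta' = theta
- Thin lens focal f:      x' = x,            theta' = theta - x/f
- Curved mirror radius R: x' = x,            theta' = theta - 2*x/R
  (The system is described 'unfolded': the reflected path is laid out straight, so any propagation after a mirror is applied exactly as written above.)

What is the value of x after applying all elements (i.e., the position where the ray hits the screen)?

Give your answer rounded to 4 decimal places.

Initial: x=8.0000 theta=-0.3000
After 1 (propagate distance d=26): x=0.2000 theta=-0.3000
After 2 (thin lens f=-36): x=0.2000 theta=-53/180 (≈-0.2944)
After 3 (propagate distance d=27): x=-7.7500 theta=-53/180 (≈-0.2944)
After 4 (thin lens f=23): x=-7.7500 theta=44/1035 (≈0.0425)
After 5 (propagate distance d=12 (to screen)): x=-9991/1380 (≈-7.2399) theta=44/1035 (≈0.0425)
Rounded to 4 decimal places: x = -7.2399

Answer: -7.2399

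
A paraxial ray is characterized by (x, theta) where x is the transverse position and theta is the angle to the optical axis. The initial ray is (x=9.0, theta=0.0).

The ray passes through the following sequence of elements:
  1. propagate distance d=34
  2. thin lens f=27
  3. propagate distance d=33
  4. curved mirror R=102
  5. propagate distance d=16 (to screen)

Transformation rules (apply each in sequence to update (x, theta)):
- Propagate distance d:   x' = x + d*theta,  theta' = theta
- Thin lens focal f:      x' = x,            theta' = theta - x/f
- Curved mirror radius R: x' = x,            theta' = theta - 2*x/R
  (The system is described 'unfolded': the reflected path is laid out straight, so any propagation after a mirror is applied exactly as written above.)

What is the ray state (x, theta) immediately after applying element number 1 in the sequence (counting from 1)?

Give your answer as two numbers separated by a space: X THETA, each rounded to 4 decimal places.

Answer: 9.0000 0.0000

Derivation:
Initial: x=9.0000 theta=0.0000
After 1 (propagate distance d=34): x=9.0000 theta=0.0000
Rounded to 4 decimal places: x = 9.0000, theta = 0.0000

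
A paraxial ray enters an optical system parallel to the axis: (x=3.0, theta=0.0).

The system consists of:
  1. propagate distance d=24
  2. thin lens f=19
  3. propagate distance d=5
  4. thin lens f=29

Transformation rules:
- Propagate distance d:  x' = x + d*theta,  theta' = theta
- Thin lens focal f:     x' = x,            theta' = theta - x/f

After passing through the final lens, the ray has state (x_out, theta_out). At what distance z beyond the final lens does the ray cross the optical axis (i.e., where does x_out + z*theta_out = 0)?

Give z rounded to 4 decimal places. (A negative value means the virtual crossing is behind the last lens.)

Answer: 9.4419

Derivation:
Initial: x=3.0000 theta=0.0000
After 1 (propagate distance d=24): x=3.0000 theta=0.0000
After 2 (thin lens f=19): x=3.0000 theta=-3/19 (≈-0.1579)
After 3 (propagate distance d=5): x=42/19 (≈2.2105) theta=-3/19 (≈-0.1579)
After 4 (thin lens f=29): x=42/19 (≈2.2105) theta=-129/551 (≈-0.2341)
z_focus = -x_out/theta_out = -(42/19)/(-129/551) = 406/43 ≈ 9.4419
Rounded to 4 decimal places: z = 9.4419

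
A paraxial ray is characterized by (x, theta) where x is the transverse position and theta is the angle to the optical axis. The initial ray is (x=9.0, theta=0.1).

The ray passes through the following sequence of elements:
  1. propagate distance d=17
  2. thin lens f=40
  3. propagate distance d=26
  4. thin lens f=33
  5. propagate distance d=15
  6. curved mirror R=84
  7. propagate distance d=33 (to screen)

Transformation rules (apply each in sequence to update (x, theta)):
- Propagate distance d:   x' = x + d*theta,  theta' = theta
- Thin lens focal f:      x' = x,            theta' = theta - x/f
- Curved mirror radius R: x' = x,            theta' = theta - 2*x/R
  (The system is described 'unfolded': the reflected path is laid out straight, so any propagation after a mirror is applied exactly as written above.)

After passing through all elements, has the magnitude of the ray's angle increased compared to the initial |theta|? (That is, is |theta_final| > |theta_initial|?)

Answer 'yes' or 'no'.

Answer: yes

Derivation:
Initial: x=9.0000 theta=0.1000
After 1 (propagate distance d=17): x=10.7000 theta=0.1000
After 2 (thin lens f=40): x=10.7000 theta=-0.1675
After 3 (propagate distance d=26): x=6.3450 theta=-0.1675
After 4 (thin lens f=33): x=6.3450 theta=-1583/4400 (≈-0.3598)
After 5 (propagate distance d=15): x=4173/4400 (≈0.9484) theta=-1583/4400 (≈-0.3598)
After 6 (curved mirror R=84): x=4173/4400 (≈0.9484) theta=-23553/61600 (≈-0.3824)
After 7 (propagate distance d=33 (to screen)): x=-718827/61600 (≈-11.6693) theta=-23553/61600 (≈-0.3824)
|theta_initial|=0.1000 |theta_final|=23553/61600 (≈0.3824) -> increased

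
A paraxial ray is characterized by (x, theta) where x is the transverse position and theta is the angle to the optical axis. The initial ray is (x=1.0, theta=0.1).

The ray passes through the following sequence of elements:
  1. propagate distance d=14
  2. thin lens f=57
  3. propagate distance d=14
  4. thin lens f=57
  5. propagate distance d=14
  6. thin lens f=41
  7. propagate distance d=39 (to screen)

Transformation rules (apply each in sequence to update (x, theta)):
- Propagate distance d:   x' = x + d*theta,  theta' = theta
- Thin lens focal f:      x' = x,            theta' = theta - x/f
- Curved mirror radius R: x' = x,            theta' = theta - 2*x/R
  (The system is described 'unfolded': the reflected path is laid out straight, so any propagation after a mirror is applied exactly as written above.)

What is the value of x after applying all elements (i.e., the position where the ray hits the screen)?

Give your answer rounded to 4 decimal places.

Initial: x=1.0000 theta=0.1000
After 1 (propagate distance d=14): x=2.4000 theta=0.1000
After 2 (thin lens f=57): x=2.4000 theta=11/190 (≈0.0579)
After 3 (propagate distance d=14): x=61/19 (≈3.2105) theta=11/190 (≈0.0579)
After 4 (thin lens f=57): x=61/19 (≈3.2105) theta=17/10830 (≈0.0016)
After 5 (propagate distance d=14): x=17504/5415 (≈3.2325) theta=17/10830 (≈0.0016)
After 6 (thin lens f=41): x=17504/5415 (≈3.2325) theta=-11437/148010 (≈-0.0773)
After 7 (propagate distance d=39 (to screen)): x=97199/444030 (≈0.2189) theta=-11437/148010 (≈-0.0773)
Rounded to 4 decimal places: x = 0.2189

Answer: 0.2189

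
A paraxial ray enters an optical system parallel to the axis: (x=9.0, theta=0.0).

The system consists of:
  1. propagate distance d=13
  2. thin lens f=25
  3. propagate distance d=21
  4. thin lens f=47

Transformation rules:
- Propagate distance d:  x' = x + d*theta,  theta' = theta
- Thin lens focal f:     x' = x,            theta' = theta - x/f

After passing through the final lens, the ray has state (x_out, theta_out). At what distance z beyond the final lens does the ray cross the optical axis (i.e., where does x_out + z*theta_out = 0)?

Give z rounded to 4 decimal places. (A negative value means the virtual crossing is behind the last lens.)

Answer: 3.6863

Derivation:
Initial: x=9.0000 theta=0.0000
After 1 (propagate distance d=13): x=9.0000 theta=0.0000
After 2 (thin lens f=25): x=9.0000 theta=-0.3600
After 3 (propagate distance d=21): x=1.4400 theta=-0.3600
After 4 (thin lens f=47): x=1.4400 theta=-459/1175 (≈-0.3906)
z_focus = -x_out/theta_out = -(1.4400)/(-459/1175) = 188/51 ≈ 3.6863
Rounded to 4 decimal places: z = 3.6863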